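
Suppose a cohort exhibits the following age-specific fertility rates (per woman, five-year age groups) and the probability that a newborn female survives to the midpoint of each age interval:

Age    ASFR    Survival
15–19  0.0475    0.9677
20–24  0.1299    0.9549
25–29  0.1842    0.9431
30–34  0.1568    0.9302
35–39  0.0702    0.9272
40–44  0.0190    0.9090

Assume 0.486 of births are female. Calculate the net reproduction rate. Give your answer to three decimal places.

Proportion female at birth = 0.486.
Each age group contributes 5 × ASFR × survival:
  15–19: 5 × 0.0475 × 0.9677 = 0.22983
  20–24: 5 × 0.1299 × 0.9549 = 0.62021
  25–29: 5 × 0.1842 × 0.9431 = 0.86860
  30–34: 5 × 0.1568 × 0.9302 = 0.72928
  35–39: 5 × 0.0702 × 0.9272 = 0.32545
  40–44: 5 × 0.0190 × 0.9090 = 0.08636
Sum = 2.85973
NRR = 0.486 × 2.85973 = 1.38983

1.390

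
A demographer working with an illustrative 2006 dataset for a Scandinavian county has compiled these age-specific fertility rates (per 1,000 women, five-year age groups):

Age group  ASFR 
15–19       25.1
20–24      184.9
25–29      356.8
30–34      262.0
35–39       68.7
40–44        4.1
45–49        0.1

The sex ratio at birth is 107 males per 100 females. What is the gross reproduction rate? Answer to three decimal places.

2.178

Proportion female at birth = 100 / (100 + 107) = 0.48309.
Sum of ASFRs = 25.1 + 184.9 + 356.8 + 262.0 + 68.7 + 4.1 + 0.1 = 901.7
TFR = 5 × 901.7 / 1000 = 4.5085
GRR = 0.48309 × 4.5085 = 2.17801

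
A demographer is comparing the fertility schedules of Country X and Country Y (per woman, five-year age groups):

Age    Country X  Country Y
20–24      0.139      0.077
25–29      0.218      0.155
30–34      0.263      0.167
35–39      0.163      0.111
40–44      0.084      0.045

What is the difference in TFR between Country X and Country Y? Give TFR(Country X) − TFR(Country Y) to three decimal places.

Country X:
  Sum of ASFRs = 0.139 + 0.218 + 0.263 + 0.163 + 0.084 = 0.867
  TFR = 5 × 0.867 = 4.335
Country Y:
  Sum of ASFRs = 0.077 + 0.155 + 0.167 + 0.111 + 0.045 = 0.555
  TFR = 5 × 0.555 = 2.775
Difference = 4.335 − 2.775 = 1.56

1.560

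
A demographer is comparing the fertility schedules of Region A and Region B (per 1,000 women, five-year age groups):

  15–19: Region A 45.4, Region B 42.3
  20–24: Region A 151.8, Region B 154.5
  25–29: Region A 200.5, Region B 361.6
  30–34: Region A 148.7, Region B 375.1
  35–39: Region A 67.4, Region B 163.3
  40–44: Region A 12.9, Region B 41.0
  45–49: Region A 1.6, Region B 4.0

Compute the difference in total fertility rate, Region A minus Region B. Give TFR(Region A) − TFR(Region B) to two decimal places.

Region A:
  Sum of ASFRs = 45.4 + 151.8 + 200.5 + 148.7 + 67.4 + 12.9 + 1.6 = 628.3
  TFR = 5 × 628.3 / 1000 = 3.1415
Region B:
  Sum of ASFRs = 42.3 + 154.5 + 361.6 + 375.1 + 163.3 + 41.0 + 4.0 = 1141.8
  TFR = 5 × 1141.8 / 1000 = 5.709
Difference = 3.1415 − 5.709 = -2.5675

-2.57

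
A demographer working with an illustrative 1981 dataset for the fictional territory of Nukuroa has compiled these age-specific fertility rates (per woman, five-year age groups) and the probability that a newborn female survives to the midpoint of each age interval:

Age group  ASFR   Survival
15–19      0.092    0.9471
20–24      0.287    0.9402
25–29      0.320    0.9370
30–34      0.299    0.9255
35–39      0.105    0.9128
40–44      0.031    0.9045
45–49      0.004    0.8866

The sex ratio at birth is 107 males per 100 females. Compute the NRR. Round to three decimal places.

2.563

Proportion female at birth = 100 / (100 + 107) = 0.48309.
Survival-weighted fertility by age (5·fₓ·Sₓ):
  15–19: 5 × 0.092 × 0.9471 = 0.43567
  20–24: 5 × 0.287 × 0.9402 = 1.34919
  25–29: 5 × 0.320 × 0.9370 = 1.49920
  30–34: 5 × 0.299 × 0.9255 = 1.38362
  35–39: 5 × 0.105 × 0.9128 = 0.47922
  40–44: 5 × 0.031 × 0.9045 = 0.14020
  45–49: 5 × 0.004 × 0.8866 = 0.01773
Sum = 5.30483
NRR = 0.48309 × 5.30483 = 2.56271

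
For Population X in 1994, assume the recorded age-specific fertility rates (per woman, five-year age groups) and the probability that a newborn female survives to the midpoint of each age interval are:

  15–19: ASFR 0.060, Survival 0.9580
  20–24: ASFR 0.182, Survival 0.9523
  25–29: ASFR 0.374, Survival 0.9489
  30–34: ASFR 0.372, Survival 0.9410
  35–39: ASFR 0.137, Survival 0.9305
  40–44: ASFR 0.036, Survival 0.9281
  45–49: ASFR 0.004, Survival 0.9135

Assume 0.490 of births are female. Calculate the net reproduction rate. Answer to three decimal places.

Proportion female at birth = 0.490.
Survival-weighted fertility by age (5·fₓ·Sₓ):
  15–19: 5 × 0.060 × 0.9580 = 0.28740
  20–24: 5 × 0.182 × 0.9523 = 0.86659
  25–29: 5 × 0.374 × 0.9489 = 1.77444
  30–34: 5 × 0.372 × 0.9410 = 1.75026
  35–39: 5 × 0.137 × 0.9305 = 0.63739
  40–44: 5 × 0.036 × 0.9281 = 0.16706
  45–49: 5 × 0.004 × 0.9135 = 0.01827
Sum = 5.50141
NRR = 0.490 × 5.50141 = 2.69569
An NRR exceeding 1 indicates intrinsic growth under these rates.

2.696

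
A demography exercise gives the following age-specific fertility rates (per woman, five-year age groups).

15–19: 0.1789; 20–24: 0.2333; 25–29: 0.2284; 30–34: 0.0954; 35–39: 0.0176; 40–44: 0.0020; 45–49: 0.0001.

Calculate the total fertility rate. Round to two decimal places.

Sum of ASFRs = 0.1789 + 0.2333 + 0.2284 + 0.0954 + 0.0176 + 0.0020 + 0.0001 = 0.7557
TFR = 5 × 0.7557 = 3.7785

3.78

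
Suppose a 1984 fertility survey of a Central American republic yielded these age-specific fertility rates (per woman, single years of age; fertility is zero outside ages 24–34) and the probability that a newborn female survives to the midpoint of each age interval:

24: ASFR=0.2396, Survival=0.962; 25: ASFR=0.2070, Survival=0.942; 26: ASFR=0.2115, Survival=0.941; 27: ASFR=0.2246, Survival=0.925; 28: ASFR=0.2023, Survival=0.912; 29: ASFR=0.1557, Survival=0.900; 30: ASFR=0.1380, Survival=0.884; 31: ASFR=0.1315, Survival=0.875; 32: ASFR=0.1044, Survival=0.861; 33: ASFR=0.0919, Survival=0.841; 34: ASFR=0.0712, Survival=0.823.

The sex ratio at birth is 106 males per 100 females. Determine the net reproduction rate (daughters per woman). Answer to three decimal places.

0.786

Proportion female at birth = 100 / (100 + 106) = 0.48544.
Survival-weighted fertility by age (1·fₓ·Sₓ):
  24: 1 × 0.2396 × 0.962 = 0.23050
  25: 1 × 0.2070 × 0.942 = 0.19499
  26: 1 × 0.2115 × 0.941 = 0.19902
  27: 1 × 0.2246 × 0.925 = 0.20776
  28: 1 × 0.2023 × 0.912 = 0.18450
  29: 1 × 0.1557 × 0.900 = 0.14013
  30: 1 × 0.1380 × 0.884 = 0.12199
  31: 1 × 0.1315 × 0.875 = 0.11506
  32: 1 × 0.1044 × 0.861 = 0.08989
  33: 1 × 0.0919 × 0.841 = 0.07729
  34: 1 × 0.0712 × 0.823 = 0.05860
Sum = 1.61973
NRR = 0.48544 × 1.61973 = 0.78628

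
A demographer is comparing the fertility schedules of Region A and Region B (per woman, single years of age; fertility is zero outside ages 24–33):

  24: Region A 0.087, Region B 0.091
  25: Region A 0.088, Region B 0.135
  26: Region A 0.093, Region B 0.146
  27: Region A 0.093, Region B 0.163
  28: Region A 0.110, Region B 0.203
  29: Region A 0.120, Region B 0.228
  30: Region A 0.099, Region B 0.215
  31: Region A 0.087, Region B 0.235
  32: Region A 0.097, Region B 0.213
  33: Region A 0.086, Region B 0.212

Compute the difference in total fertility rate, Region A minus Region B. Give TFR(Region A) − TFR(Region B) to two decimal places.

Region A:
  Sum of ASFRs = 0.087 + 0.088 + 0.093 + 0.093 + 0.110 + 0.120 + 0.099 + 0.087 + 0.097 + 0.086 = 0.960
  TFR = 0.96
Region B:
  Sum of ASFRs = 0.091 + 0.135 + 0.146 + 0.163 + 0.203 + 0.228 + 0.215 + 0.235 + 0.213 + 0.212 = 1.841
  TFR = 1.841
Difference = 0.96 − 1.841 = -0.881

-0.88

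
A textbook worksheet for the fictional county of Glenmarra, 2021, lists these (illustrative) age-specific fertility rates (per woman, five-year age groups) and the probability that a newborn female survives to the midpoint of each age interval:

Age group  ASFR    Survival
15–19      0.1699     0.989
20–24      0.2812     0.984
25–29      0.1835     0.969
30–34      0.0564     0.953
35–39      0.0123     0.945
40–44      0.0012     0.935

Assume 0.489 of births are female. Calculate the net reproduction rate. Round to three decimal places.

Proportion female at birth = 0.489.
Each age group contributes 5 × ASFR × survival:
  15–19: 5 × 0.1699 × 0.989 = 0.84016
  20–24: 5 × 0.2812 × 0.984 = 1.38350
  25–29: 5 × 0.1835 × 0.969 = 0.88906
  30–34: 5 × 0.0564 × 0.953 = 0.26875
  35–39: 5 × 0.0123 × 0.945 = 0.05812
  40–44: 5 × 0.0012 × 0.935 = 0.00561
Sum = 3.44520
NRR = 0.489 × 3.44520 = 1.68470

1.685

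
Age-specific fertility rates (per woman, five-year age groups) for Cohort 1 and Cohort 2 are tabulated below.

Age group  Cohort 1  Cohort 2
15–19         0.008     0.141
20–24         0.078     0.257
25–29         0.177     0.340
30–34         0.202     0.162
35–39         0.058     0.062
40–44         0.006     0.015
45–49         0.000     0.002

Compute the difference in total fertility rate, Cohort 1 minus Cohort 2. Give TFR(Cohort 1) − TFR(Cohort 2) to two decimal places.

Cohort 1:
  Sum of ASFRs = 0.008 + 0.078 + 0.177 + 0.202 + 0.058 + 0.006 + 0.000 = 0.529
  TFR = 5 × 0.529 = 2.645
Cohort 2:
  Sum of ASFRs = 0.141 + 0.257 + 0.340 + 0.162 + 0.062 + 0.015 + 0.002 = 0.979
  TFR = 5 × 0.979 = 4.895
Difference = 2.645 − 4.895 = -2.25

-2.25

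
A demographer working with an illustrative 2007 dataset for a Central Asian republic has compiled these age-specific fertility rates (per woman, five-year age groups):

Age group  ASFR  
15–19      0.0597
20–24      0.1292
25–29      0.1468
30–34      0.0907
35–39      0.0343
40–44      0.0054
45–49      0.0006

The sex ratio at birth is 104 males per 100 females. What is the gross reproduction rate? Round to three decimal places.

1.144

Proportion female at birth = 100 / (100 + 104) = 0.49020.
Sum of ASFRs = 0.0597 + 0.1292 + 0.1468 + 0.0907 + 0.0343 + 0.0054 + 0.0006 = 0.4667
TFR = 5 × 0.4667 = 2.3335
GRR = 0.49020 × 2.3335 = 1.14388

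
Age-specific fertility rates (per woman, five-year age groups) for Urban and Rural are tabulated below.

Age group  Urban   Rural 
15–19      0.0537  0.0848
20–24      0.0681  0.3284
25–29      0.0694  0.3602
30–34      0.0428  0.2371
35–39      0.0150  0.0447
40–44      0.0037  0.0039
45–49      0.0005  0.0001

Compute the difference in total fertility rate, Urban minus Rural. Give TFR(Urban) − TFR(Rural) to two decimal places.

Urban:
  Sum of ASFRs = 0.0537 + 0.0681 + 0.0694 + 0.0428 + 0.0150 + 0.0037 + 0.0005 = 0.2532
  TFR = 5 × 0.2532 = 1.266
Rural:
  Sum of ASFRs = 0.0848 + 0.3284 + 0.3602 + 0.2371 + 0.0447 + 0.0039 + 0.0001 = 1.0592
  TFR = 5 × 1.0592 = 5.296
Difference = 1.266 − 5.296 = -4.03

-4.03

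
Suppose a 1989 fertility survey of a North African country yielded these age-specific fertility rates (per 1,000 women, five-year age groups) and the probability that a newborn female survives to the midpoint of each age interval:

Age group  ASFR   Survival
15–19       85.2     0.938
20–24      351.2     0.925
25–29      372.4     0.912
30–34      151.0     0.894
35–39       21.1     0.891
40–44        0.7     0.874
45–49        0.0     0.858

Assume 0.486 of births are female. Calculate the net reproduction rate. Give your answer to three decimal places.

Proportion female at birth = 0.486.
Survival-weighted fertility by age (5·fₓ·Sₓ):
  15–19: 5 × 85.2/1000 × 0.938 = 0.39959
  20–24: 5 × 351.2/1000 × 0.925 = 1.62430
  25–29: 5 × 372.4/1000 × 0.912 = 1.69814
  30–34: 5 × 151.0/1000 × 0.894 = 0.67497
  35–39: 5 × 21.1/1000 × 0.891 = 0.09400
  40–44: 5 × 0.7/1000 × 0.874 = 0.00306
  45–49: 5 × 0.0/1000 × 0.858 = 0.00000
Sum = 4.49406
NRR = 0.486 × 4.49406 = 2.18411

2.184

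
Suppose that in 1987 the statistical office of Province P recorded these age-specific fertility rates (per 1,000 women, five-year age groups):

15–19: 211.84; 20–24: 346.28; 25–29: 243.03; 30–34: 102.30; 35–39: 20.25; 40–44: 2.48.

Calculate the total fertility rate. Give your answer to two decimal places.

Sum of ASFRs = 211.84 + 346.28 + 243.03 + 102.30 + 20.25 + 2.48 = 926.18
TFR = 5 × 926.18 / 1000 = 4.6309

4.63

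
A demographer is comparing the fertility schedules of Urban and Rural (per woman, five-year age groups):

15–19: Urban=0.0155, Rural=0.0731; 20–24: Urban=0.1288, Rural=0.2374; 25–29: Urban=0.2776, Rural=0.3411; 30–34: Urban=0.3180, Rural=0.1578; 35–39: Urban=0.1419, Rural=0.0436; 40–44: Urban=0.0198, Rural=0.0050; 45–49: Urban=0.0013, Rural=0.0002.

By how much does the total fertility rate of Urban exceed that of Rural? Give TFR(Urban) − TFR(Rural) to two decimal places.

0.22

Urban:
  Sum of ASFRs = 0.0155 + 0.1288 + 0.2776 + 0.3180 + 0.1419 + 0.0198 + 0.0013 = 0.9029
  TFR = 5 × 0.9029 = 4.5145
Rural:
  Sum of ASFRs = 0.0731 + 0.2374 + 0.3411 + 0.1578 + 0.0436 + 0.0050 + 0.0002 = 0.8582
  TFR = 5 × 0.8582 = 4.291
Difference = 4.5145 − 4.291 = 0.2235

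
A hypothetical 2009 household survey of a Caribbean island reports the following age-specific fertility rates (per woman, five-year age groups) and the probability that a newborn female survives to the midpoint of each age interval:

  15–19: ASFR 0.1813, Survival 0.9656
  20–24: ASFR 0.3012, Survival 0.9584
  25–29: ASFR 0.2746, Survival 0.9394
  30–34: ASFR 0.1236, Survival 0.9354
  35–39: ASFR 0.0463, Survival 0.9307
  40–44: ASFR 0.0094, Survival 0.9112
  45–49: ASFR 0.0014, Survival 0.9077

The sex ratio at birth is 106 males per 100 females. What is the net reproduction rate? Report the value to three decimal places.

Proportion female at birth = 100 / (100 + 106) = 0.48544.
Survival-weighted fertility by age (5·fₓ·Sₓ):
  15–19: 5 × 0.1813 × 0.9656 = 0.87532
  20–24: 5 × 0.3012 × 0.9584 = 1.44335
  25–29: 5 × 0.2746 × 0.9394 = 1.28980
  30–34: 5 × 0.1236 × 0.9354 = 0.57808
  35–39: 5 × 0.0463 × 0.9307 = 0.21546
  40–44: 5 × 0.0094 × 0.9112 = 0.04283
  45–49: 5 × 0.0014 × 0.9077 = 0.00635
Sum = 4.45119
NRR = 0.48544 × 4.45119 = 2.16079

2.161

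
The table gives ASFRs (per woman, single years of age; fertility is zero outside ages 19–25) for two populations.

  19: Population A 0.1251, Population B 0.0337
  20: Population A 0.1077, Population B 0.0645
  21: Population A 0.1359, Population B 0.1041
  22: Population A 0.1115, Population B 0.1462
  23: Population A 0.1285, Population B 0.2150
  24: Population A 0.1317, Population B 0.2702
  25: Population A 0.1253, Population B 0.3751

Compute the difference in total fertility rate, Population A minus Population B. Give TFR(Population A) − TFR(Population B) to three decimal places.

Population A:
  Sum of ASFRs = 0.1251 + 0.1077 + 0.1359 + 0.1115 + 0.1285 + 0.1317 + 0.1253 = 0.8657
  TFR = 0.8657
Population B:
  Sum of ASFRs = 0.0337 + 0.0645 + 0.1041 + 0.1462 + 0.2150 + 0.2702 + 0.3751 = 1.2088
  TFR = 1.2088
Difference = 0.8657 − 1.2088 = -0.3431

-0.343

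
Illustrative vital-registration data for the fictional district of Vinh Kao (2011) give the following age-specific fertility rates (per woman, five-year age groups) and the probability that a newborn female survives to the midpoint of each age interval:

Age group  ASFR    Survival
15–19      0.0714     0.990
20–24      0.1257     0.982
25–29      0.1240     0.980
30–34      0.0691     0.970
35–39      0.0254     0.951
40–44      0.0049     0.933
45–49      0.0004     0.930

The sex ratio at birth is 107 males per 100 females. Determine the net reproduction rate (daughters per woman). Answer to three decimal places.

0.995

Proportion female at birth = 100 / (100 + 107) = 0.48309.
Per-age-group product (5 × ASFR × survival probability):
  15–19: 5 × 0.0714 × 0.990 = 0.35343
  20–24: 5 × 0.1257 × 0.982 = 0.61719
  25–29: 5 × 0.1240 × 0.980 = 0.60760
  30–34: 5 × 0.0691 × 0.970 = 0.33514
  35–39: 5 × 0.0254 × 0.951 = 0.12078
  40–44: 5 × 0.0049 × 0.933 = 0.02286
  45–49: 5 × 0.0004 × 0.930 = 0.00186
Sum = 2.05886
NRR = 0.48309 × 2.05886 = 0.99461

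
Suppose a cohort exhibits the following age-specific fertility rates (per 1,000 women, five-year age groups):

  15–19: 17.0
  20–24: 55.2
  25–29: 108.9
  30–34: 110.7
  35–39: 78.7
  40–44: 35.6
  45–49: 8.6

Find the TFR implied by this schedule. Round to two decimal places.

2.07

Sum of ASFRs = 17.0 + 55.2 + 108.9 + 110.7 + 78.7 + 35.6 + 8.6 = 414.7
TFR = 5 × 414.7 / 1000 = 2.0735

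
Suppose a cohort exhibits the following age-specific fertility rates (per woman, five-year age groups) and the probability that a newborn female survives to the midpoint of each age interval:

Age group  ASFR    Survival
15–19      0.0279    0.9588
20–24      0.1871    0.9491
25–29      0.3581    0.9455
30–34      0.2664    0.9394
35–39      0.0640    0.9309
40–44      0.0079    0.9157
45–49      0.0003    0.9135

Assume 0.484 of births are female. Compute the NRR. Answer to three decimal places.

Proportion female at birth = 0.484.
Weighting each age-specific rate by interval width and survival:
  15–19: 5 × 0.0279 × 0.9588 = 0.13375
  20–24: 5 × 0.1871 × 0.9491 = 0.88788
  25–29: 5 × 0.3581 × 0.9455 = 1.69292
  30–34: 5 × 0.2664 × 0.9394 = 1.25128
  35–39: 5 × 0.0640 × 0.9309 = 0.29789
  40–44: 5 × 0.0079 × 0.9157 = 0.03617
  45–49: 5 × 0.0003 × 0.9135 = 0.00137
Sum = 4.30126
NRR = 0.484 × 4.30126 = 2.08181

2.082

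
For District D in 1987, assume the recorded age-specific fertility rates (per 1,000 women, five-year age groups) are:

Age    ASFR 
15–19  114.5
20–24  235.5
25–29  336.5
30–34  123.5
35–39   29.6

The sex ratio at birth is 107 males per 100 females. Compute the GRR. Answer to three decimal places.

Proportion female at birth = 100 / (100 + 107) = 0.48309.
Sum of ASFRs = 114.5 + 235.5 + 336.5 + 123.5 + 29.6 = 839.6
TFR = 5 × 839.6 / 1000 = 4.198
GRR = 0.48309 × 4.198 = 2.02801

2.028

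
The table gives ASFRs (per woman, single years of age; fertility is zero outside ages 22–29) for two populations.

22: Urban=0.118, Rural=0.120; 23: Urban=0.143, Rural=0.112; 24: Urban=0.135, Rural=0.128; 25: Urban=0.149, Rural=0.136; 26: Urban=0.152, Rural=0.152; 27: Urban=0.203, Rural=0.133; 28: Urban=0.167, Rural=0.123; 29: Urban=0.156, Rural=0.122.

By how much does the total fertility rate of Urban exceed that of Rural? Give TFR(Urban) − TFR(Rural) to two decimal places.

0.20

Urban:
  Sum of ASFRs = 0.118 + 0.143 + 0.135 + 0.149 + 0.152 + 0.203 + 0.167 + 0.156 = 1.223
  TFR = 1.223
Rural:
  Sum of ASFRs = 0.120 + 0.112 + 0.128 + 0.136 + 0.152 + 0.133 + 0.123 + 0.122 = 1.026
  TFR = 1.026
Difference = 1.223 − 1.026 = 0.197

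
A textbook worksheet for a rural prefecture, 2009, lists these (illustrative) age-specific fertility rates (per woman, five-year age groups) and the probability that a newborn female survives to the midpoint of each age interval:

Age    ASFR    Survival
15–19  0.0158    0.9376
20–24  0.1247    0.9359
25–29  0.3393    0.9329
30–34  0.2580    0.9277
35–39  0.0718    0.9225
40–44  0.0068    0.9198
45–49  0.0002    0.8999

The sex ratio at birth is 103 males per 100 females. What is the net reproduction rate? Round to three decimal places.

Proportion female at birth = 100 / (100 + 103) = 0.49261.
Survival-weighted fertility by age (5·fₓ·Sₓ):
  15–19: 5 × 0.0158 × 0.9376 = 0.07407
  20–24: 5 × 0.1247 × 0.9359 = 0.58353
  25–29: 5 × 0.3393 × 0.9329 = 1.58266
  30–34: 5 × 0.2580 × 0.9277 = 1.19673
  35–39: 5 × 0.0718 × 0.9225 = 0.33118
  40–44: 5 × 0.0068 × 0.9198 = 0.03127
  45–49: 5 × 0.0002 × 0.8999 = 0.00090
Sum = 3.80034
NRR = 0.49261 × 3.80034 = 1.87209
An NRR exceeding 1 indicates intrinsic growth under these rates.

1.872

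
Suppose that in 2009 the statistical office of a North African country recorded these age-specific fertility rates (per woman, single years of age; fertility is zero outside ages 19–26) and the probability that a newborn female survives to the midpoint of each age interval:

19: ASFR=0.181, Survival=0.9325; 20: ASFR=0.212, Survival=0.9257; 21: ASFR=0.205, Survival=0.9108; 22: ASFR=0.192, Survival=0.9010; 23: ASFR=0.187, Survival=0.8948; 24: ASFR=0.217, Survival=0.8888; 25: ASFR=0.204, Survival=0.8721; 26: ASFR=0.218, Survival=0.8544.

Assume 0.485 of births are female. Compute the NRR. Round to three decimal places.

Proportion female at birth = 0.485.
Each age group contributes 1 × ASFR × survival:
  19: 1 × 0.181 × 0.9325 = 0.16878
  20: 1 × 0.212 × 0.9257 = 0.19625
  21: 1 × 0.205 × 0.9108 = 0.18671
  22: 1 × 0.192 × 0.9010 = 0.17299
  23: 1 × 0.187 × 0.8948 = 0.16733
  24: 1 × 0.217 × 0.8888 = 0.19287
  25: 1 × 0.204 × 0.8721 = 0.17791
  26: 1 × 0.218 × 0.8544 = 0.18626
Sum = 1.44910
NRR = 0.485 × 1.44910 = 0.70281

0.703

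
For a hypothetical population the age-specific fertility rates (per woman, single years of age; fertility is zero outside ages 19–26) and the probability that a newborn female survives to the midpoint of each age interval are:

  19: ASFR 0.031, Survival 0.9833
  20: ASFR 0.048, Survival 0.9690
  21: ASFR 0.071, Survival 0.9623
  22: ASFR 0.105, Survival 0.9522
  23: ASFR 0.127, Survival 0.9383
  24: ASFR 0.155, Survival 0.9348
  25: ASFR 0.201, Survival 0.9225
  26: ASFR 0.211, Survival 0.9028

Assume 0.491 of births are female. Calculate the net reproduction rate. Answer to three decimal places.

0.435

Proportion female at birth = 0.491.
Weighting each age-specific rate by interval width and survival:
  19: 1 × 0.031 × 0.9833 = 0.03048
  20: 1 × 0.048 × 0.9690 = 0.04651
  21: 1 × 0.071 × 0.9623 = 0.06832
  22: 1 × 0.105 × 0.9522 = 0.09998
  23: 1 × 0.127 × 0.9383 = 0.11916
  24: 1 × 0.155 × 0.9348 = 0.14489
  25: 1 × 0.201 × 0.9225 = 0.18542
  26: 1 × 0.211 × 0.9028 = 0.19049
Sum = 0.88525
NRR = 0.491 × 0.88525 = 0.43466
With NRR below 1 the population is below replacement fertility.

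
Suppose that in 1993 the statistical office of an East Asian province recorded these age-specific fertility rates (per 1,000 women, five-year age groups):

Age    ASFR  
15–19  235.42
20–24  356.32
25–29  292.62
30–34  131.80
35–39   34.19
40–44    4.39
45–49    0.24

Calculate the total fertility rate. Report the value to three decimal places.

Sum of ASFRs = 235.42 + 356.32 + 292.62 + 131.80 + 34.19 + 4.39 + 0.24 = 1054.98
TFR = 5 × 1054.98 / 1000 = 5.2749

5.275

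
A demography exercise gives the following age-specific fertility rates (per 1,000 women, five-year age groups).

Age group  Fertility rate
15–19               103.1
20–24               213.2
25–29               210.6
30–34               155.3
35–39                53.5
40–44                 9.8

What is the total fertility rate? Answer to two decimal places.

Sum of ASFRs = 103.1 + 213.2 + 210.6 + 155.3 + 53.5 + 9.8 = 745.5
TFR = 5 × 745.5 / 1000 = 3.7275

3.73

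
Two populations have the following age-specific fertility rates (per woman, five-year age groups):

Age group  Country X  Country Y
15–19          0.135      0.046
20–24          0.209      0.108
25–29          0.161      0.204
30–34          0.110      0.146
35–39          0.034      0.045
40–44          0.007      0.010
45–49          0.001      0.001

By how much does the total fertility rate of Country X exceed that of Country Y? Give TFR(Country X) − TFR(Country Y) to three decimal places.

0.485

Country X:
  Sum of ASFRs = 0.135 + 0.209 + 0.161 + 0.110 + 0.034 + 0.007 + 0.001 = 0.657
  TFR = 5 × 0.657 = 3.285
Country Y:
  Sum of ASFRs = 0.046 + 0.108 + 0.204 + 0.146 + 0.045 + 0.010 + 0.001 = 0.560
  TFR = 5 × 0.560 = 2.8
Difference = 3.285 − 2.8 = 0.485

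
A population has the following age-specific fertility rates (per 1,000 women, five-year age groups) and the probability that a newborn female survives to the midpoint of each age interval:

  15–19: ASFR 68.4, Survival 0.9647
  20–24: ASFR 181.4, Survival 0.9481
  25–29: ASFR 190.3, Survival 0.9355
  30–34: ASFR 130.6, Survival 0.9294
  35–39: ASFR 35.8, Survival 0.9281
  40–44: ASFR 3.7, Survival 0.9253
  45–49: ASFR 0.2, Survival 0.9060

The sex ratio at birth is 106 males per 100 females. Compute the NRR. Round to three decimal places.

1.394

Proportion female at birth = 100 / (100 + 106) = 0.48544.
Each age group contributes 5 × ASFR × survival:
  15–19: 5 × 68.4/1000 × 0.9647 = 0.32993
  20–24: 5 × 181.4/1000 × 0.9481 = 0.85993
  25–29: 5 × 190.3/1000 × 0.9355 = 0.89013
  30–34: 5 × 130.6/1000 × 0.9294 = 0.60690
  35–39: 5 × 35.8/1000 × 0.9281 = 0.16613
  40–44: 5 × 3.7/1000 × 0.9253 = 0.01712
  45–49: 5 × 0.2/1000 × 0.9060 = 0.00091
Sum = 2.87105
NRR = 0.48544 × 2.87105 = 1.39372
NRR > 1, so each generation more than replaces itself.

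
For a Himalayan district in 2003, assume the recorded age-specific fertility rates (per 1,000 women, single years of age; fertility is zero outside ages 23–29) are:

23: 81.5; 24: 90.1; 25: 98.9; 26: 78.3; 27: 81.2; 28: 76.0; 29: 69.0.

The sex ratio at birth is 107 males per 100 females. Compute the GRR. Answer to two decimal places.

Proportion female at birth = 100 / (100 + 107) = 0.48309.
Sum of ASFRs = 81.5 + 90.1 + 98.9 + 78.3 + 81.2 + 76.0 + 69.0 = 575.0
TFR = 575.0 / 1000 = 0.575
GRR = 0.48309 × 0.575 = 0.27778

0.28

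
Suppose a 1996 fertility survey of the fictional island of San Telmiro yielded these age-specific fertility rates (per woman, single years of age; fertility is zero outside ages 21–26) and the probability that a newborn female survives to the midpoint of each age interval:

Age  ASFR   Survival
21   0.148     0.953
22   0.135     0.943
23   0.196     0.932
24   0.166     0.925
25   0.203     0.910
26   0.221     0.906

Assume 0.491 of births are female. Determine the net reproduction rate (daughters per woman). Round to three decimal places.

Proportion female at birth = 0.491.
Survival-weighted fertility by age (1·fₓ·Sₓ):
  21: 1 × 0.148 × 0.953 = 0.14104
  22: 1 × 0.135 × 0.943 = 0.12731
  23: 1 × 0.196 × 0.932 = 0.18267
  24: 1 × 0.166 × 0.925 = 0.15355
  25: 1 × 0.203 × 0.910 = 0.18473
  26: 1 × 0.221 × 0.906 = 0.20023
Sum = 0.98953
NRR = 0.491 × 0.98953 = 0.48586
With NRR below 1 the population is below replacement fertility.

0.486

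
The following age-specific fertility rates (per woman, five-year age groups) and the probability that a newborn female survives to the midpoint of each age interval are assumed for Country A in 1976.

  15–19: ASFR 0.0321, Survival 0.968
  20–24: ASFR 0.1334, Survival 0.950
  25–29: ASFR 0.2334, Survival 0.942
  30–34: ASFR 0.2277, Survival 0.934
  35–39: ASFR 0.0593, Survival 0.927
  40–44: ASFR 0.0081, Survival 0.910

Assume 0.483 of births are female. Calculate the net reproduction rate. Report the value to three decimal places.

1.576

Proportion female at birth = 0.483.
Per-age-group product (5 × ASFR × survival probability):
  15–19: 5 × 0.0321 × 0.968 = 0.15536
  20–24: 5 × 0.1334 × 0.950 = 0.63365
  25–29: 5 × 0.2334 × 0.942 = 1.09931
  30–34: 5 × 0.2277 × 0.934 = 1.06336
  35–39: 5 × 0.0593 × 0.927 = 0.27486
  40–44: 5 × 0.0081 × 0.910 = 0.03686
Sum = 3.26340
NRR = 0.483 × 3.26340 = 1.57622
An NRR exceeding 1 indicates intrinsic growth under these rates.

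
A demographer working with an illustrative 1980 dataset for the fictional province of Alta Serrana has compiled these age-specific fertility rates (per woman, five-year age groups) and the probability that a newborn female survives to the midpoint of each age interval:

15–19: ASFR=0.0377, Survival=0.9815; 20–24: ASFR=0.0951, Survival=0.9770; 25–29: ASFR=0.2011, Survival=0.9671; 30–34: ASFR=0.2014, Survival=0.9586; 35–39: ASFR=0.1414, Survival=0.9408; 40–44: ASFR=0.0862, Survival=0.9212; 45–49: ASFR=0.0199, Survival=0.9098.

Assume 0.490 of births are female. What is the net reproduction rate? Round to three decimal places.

1.833

Proportion female at birth = 0.490.
Weighting each age-specific rate by interval width and survival:
  15–19: 5 × 0.0377 × 0.9815 = 0.18501
  20–24: 5 × 0.0951 × 0.9770 = 0.46456
  25–29: 5 × 0.2011 × 0.9671 = 0.97242
  30–34: 5 × 0.2014 × 0.9586 = 0.96531
  35–39: 5 × 0.1414 × 0.9408 = 0.66515
  40–44: 5 × 0.0862 × 0.9212 = 0.39704
  45–49: 5 × 0.0199 × 0.9098 = 0.09053
Sum = 3.74002
NRR = 0.490 × 3.74002 = 1.83261
With NRR above 1 the population is above replacement fertility.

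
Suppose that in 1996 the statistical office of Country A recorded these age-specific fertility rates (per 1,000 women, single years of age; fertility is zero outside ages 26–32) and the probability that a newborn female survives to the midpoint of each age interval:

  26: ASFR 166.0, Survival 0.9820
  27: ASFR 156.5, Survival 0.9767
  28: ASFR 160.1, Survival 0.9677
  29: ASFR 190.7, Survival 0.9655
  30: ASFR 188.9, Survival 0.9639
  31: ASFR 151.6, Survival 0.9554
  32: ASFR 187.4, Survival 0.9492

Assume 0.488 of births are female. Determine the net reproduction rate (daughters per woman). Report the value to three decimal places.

0.566

Proportion female at birth = 0.488.
Each age group contributes 1 × ASFR × survival:
  26: 1 × 166.0/1000 × 0.9820 = 0.16301
  27: 1 × 156.5/1000 × 0.9767 = 0.15285
  28: 1 × 160.1/1000 × 0.9677 = 0.15493
  29: 1 × 190.7/1000 × 0.9655 = 0.18412
  30: 1 × 188.9/1000 × 0.9639 = 0.18208
  31: 1 × 151.6/1000 × 0.9554 = 0.14484
  32: 1 × 187.4/1000 × 0.9492 = 0.17788
Sum = 1.15971
NRR = 0.488 × 1.15971 = 0.56594
An NRR under 1 implies long-run decline under these rates.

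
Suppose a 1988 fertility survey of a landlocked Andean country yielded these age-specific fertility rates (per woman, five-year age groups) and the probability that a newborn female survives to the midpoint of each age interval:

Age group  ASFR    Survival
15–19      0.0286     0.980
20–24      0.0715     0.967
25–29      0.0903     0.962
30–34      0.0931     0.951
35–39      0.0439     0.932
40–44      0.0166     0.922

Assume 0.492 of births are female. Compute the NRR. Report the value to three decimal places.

0.809

Proportion female at birth = 0.492.
Each age group contributes 5 × ASFR × survival:
  15–19: 5 × 0.0286 × 0.980 = 0.14014
  20–24: 5 × 0.0715 × 0.967 = 0.34570
  25–29: 5 × 0.0903 × 0.962 = 0.43434
  30–34: 5 × 0.0931 × 0.951 = 0.44269
  35–39: 5 × 0.0439 × 0.932 = 0.20457
  40–44: 5 × 0.0166 × 0.922 = 0.07653
Sum = 1.64397
NRR = 0.492 × 1.64397 = 0.80883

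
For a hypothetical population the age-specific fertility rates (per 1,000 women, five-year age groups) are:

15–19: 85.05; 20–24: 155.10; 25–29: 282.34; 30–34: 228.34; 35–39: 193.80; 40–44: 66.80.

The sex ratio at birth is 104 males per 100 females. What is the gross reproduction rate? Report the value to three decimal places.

Proportion female at birth = 100 / (100 + 104) = 0.49020.
Sum of ASFRs = 85.05 + 155.10 + 282.34 + 228.34 + 193.80 + 66.80 = 1011.43
TFR = 5 × 1011.43 / 1000 = 5.05715
GRR = 0.49020 × 5.05715 = 2.47901

2.479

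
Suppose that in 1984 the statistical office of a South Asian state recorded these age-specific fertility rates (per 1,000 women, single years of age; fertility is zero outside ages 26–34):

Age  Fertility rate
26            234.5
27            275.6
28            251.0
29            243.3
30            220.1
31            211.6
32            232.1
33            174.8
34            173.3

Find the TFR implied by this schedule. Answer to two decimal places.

2.02

Sum of ASFRs = 234.5 + 275.6 + 251.0 + 243.3 + 220.1 + 211.6 + 232.1 + 174.8 + 173.3 = 2016.3
TFR = 2016.3 / 1000 = 2.0163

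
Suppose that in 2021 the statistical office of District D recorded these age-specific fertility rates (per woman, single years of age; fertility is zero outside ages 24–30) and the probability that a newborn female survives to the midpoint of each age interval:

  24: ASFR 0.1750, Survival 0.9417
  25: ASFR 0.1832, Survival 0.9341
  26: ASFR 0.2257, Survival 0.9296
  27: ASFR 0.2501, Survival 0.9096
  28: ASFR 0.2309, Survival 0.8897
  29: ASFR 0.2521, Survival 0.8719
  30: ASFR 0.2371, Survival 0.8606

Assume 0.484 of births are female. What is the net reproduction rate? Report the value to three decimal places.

Proportion female at birth = 0.484.
Each age group contributes 1 × ASFR × survival:
  24: 1 × 0.1750 × 0.9417 = 0.16480
  25: 1 × 0.1832 × 0.9341 = 0.17113
  26: 1 × 0.2257 × 0.9296 = 0.20981
  27: 1 × 0.2501 × 0.9096 = 0.22749
  28: 1 × 0.2309 × 0.8897 = 0.20543
  29: 1 × 0.2521 × 0.8719 = 0.21981
  30: 1 × 0.2371 × 0.8606 = 0.20405
Sum = 1.40252
NRR = 0.484 × 1.40252 = 0.67882
An NRR under 1 implies long-run decline under these rates.

0.679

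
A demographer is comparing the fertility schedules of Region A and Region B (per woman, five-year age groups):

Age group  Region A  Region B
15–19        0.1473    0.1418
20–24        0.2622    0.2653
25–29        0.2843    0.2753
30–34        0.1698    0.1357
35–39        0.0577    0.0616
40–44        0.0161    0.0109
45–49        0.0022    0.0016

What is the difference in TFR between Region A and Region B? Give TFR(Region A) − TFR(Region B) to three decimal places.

0.237

Region A:
  Sum of ASFRs = 0.1473 + 0.2622 + 0.2843 + 0.1698 + 0.0577 + 0.0161 + 0.0022 = 0.9396
  TFR = 5 × 0.9396 = 4.698
Region B:
  Sum of ASFRs = 0.1418 + 0.2653 + 0.2753 + 0.1357 + 0.0616 + 0.0109 + 0.0016 = 0.8922
  TFR = 5 × 0.8922 = 4.461
Difference = 4.698 − 4.461 = 0.237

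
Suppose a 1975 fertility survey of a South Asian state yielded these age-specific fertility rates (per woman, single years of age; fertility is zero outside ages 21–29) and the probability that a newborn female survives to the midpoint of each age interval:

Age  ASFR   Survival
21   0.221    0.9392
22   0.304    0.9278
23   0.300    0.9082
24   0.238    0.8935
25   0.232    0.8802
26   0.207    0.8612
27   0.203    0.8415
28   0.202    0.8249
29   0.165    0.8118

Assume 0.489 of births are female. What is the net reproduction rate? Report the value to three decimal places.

Proportion female at birth = 0.489.
Weighting each age-specific rate by interval width and survival:
  21: 1 × 0.221 × 0.9392 = 0.20756
  22: 1 × 0.304 × 0.9278 = 0.28205
  23: 1 × 0.300 × 0.9082 = 0.27246
  24: 1 × 0.238 × 0.8935 = 0.21265
  25: 1 × 0.232 × 0.8802 = 0.20421
  26: 1 × 0.207 × 0.8612 = 0.17827
  27: 1 × 0.203 × 0.8415 = 0.17082
  28: 1 × 0.202 × 0.8249 = 0.16663
  29: 1 × 0.165 × 0.8118 = 0.13395
Sum = 1.82860
NRR = 0.489 × 1.82860 = 0.89419
NRR < 1, so the cohort does not fully replace itself.

0.894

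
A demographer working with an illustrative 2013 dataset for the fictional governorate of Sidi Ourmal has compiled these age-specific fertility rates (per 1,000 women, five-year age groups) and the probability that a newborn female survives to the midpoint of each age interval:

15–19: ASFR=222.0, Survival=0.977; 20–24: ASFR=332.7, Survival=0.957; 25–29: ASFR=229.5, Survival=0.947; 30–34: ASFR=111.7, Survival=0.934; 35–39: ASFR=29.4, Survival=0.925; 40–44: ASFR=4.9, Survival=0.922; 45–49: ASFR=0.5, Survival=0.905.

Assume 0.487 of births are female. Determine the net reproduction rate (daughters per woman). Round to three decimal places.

2.165

Proportion female at birth = 0.487.
Survival-weighted fertility by age (5·fₓ·Sₓ):
  15–19: 5 × 222.0/1000 × 0.977 = 1.08447
  20–24: 5 × 332.7/1000 × 0.957 = 1.59197
  25–29: 5 × 229.5/1000 × 0.947 = 1.08668
  30–34: 5 × 111.7/1000 × 0.934 = 0.52164
  35–39: 5 × 29.4/1000 × 0.925 = 0.13598
  40–44: 5 × 4.9/1000 × 0.922 = 0.02259
  45–49: 5 × 0.5/1000 × 0.905 = 0.00226
Sum = 4.44559
NRR = 0.487 × 4.44559 = 2.16500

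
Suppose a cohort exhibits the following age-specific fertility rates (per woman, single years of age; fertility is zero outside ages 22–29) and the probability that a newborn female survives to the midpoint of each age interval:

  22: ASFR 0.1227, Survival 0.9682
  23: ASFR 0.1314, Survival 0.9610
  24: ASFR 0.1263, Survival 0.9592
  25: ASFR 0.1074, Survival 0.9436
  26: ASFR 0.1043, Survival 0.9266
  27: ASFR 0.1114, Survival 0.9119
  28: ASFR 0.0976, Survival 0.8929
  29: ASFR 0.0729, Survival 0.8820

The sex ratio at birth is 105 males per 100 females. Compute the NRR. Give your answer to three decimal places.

Proportion female at birth = 100 / (100 + 105) = 0.48780.
Per-age-group product (1 × ASFR × survival probability):
  22: 1 × 0.1227 × 0.9682 = 0.11880
  23: 1 × 0.1314 × 0.9610 = 0.12628
  24: 1 × 0.1263 × 0.9592 = 0.12115
  25: 1 × 0.1074 × 0.9436 = 0.10134
  26: 1 × 0.1043 × 0.9266 = 0.09664
  27: 1 × 0.1114 × 0.9119 = 0.10159
  28: 1 × 0.0976 × 0.8929 = 0.08715
  29: 1 × 0.0729 × 0.8820 = 0.06430
Sum = 0.81725
NRR = 0.48780 × 0.81725 = 0.39865
With NRR below 1 the population is below replacement fertility.

0.399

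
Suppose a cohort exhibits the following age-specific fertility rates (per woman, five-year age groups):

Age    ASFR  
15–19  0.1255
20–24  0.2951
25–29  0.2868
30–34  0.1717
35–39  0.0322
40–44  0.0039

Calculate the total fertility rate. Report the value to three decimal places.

4.576

Sum of ASFRs = 0.1255 + 0.2951 + 0.2868 + 0.1717 + 0.0322 + 0.0039 = 0.9152
TFR = 5 × 0.9152 = 4.576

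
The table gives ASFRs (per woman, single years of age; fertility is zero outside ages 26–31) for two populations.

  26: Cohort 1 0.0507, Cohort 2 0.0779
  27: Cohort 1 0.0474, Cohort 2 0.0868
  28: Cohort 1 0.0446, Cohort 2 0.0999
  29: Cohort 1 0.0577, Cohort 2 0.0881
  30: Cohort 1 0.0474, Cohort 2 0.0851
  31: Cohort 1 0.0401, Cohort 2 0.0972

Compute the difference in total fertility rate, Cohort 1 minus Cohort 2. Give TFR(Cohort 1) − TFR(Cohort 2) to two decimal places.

Cohort 1:
  Sum of ASFRs = 0.0507 + 0.0474 + 0.0446 + 0.0577 + 0.0474 + 0.0401 = 0.2879
  TFR = 0.2879
Cohort 2:
  Sum of ASFRs = 0.0779 + 0.0868 + 0.0999 + 0.0881 + 0.0851 + 0.0972 = 0.5350
  TFR = 0.535
Difference = 0.2879 − 0.535 = -0.2471

-0.25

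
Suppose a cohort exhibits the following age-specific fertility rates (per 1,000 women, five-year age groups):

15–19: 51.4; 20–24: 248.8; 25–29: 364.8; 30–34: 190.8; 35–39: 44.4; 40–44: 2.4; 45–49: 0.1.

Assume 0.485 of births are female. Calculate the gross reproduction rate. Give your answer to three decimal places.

2.189

Proportion female at birth = 0.485.
Sum of ASFRs = 51.4 + 248.8 + 364.8 + 190.8 + 44.4 + 2.4 + 0.1 = 902.7
TFR = 5 × 902.7 / 1000 = 4.5135
GRR = 0.485 × 4.5135 = 2.18905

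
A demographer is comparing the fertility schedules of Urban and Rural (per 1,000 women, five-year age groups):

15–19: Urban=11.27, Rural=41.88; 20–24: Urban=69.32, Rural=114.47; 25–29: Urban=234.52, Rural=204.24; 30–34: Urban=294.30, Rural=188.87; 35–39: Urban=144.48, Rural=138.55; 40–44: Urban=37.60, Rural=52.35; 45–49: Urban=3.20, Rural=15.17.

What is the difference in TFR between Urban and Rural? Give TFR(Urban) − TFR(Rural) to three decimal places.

0.196

Urban:
  Sum of ASFRs = 11.27 + 69.32 + 234.52 + 294.30 + 144.48 + 37.60 + 3.20 = 794.69
  TFR = 5 × 794.69 / 1000 = 3.97345
Rural:
  Sum of ASFRs = 41.88 + 114.47 + 204.24 + 188.87 + 138.55 + 52.35 + 15.17 = 755.53
  TFR = 5 × 755.53 / 1000 = 3.77765
Difference = 3.97345 − 3.77765 = 0.1958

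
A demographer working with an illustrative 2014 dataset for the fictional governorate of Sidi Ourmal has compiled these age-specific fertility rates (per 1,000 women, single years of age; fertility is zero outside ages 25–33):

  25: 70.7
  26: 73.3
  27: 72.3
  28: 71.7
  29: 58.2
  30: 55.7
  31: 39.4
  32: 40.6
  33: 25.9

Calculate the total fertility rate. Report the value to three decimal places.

Sum of ASFRs = 70.7 + 73.3 + 72.3 + 71.7 + 58.2 + 55.7 + 39.4 + 40.6 + 25.9 = 507.8
TFR = 507.8 / 1000 = 0.5078

0.508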